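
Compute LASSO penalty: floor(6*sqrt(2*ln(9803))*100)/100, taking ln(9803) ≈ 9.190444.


ln(9803) ≈ 9.190444.
2*ln(n) ≈ 18.380888.
sqrt(2*ln(n)) ≈ sqrt(18.380888) ≈ 4.287294.
lambda ≈ 6*4.287294 = 25.723764.
floor(lambda*100)/100 = 25.72.

25.72


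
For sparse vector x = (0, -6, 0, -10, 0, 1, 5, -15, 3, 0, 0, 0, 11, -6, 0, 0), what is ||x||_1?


Non-zero entries: [(1, -6), (3, -10), (5, 1), (6, 5), (7, -15), (8, 3), (12, 11), (13, -6)]
Absolute values: [6, 10, 1, 5, 15, 3, 11, 6]
||x||_1 = sum = 57.

57


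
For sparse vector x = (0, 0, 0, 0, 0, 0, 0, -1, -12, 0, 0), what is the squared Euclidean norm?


Non-zero entries: [(7, -1), (8, -12)]
Squares: [1, 144]
||x||_2^2 = sum = 145.

145


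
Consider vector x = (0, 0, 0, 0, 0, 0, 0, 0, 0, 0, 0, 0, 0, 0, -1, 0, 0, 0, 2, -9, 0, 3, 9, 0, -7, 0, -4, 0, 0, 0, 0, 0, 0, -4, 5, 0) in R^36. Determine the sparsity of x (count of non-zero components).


Non-zero positions: [14, 18, 19, 21, 22, 24, 26, 33, 34].
Sparsity = 9.

9


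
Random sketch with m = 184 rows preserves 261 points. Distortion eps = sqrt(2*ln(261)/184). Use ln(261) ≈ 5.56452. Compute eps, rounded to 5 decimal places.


ln(261) ≈ 5.56452.
2*ln(N)/m ≈ 2*5.56452/184 ≈ 0.06048391.
eps = sqrt(0.06048391) ≈ 0.2459348 ≈ 0.24593.

0.24593


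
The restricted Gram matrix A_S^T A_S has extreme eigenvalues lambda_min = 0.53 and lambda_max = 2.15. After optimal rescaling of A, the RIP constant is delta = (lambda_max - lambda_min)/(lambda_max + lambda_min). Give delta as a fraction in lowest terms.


lambda_max - lambda_min = 2.15 - 0.53 = 1.62.
lambda_max + lambda_min = 2.15 + 0.53 = 2.68.
delta = 1.62/2.68 = 162/268 = 81/134.

81/134


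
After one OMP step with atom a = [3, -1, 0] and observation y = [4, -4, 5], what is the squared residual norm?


a^T a = 10.
a^T y = 16.
coeff = 16/10 = 8/5.
||r||^2 = 157/5.

157/5


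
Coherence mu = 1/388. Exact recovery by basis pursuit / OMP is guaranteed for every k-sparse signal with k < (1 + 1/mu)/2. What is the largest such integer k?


1/mu = 388.
1 + 1/mu = 389.
(1 + 1/mu)/2 = 194.5 is not an integer, so k_max = floor(194.5) = 194.

194


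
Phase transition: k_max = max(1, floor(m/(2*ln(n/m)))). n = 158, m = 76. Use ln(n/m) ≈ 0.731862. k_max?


n/m = 158/76 = 79/38.
ln(n/m) ≈ 0.731862.
2*ln(n/m) ≈ 1.463724.
m/(2*ln(n/m)) ≈ 76/1.463724 ≈ 51.9224.
floor = 51.
k_max = max(1, 51) = 51.

51


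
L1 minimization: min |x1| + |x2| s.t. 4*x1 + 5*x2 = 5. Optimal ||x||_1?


Axis intercepts:
  x1 = 5/4, x2 = 0: L1 = 5/4
  x1 = 0, x2 = 1: L1 = 1
x* = (0, 1)
||x*||_1 = 1.

1


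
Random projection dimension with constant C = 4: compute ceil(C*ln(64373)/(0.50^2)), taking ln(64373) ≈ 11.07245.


ln(64373) ≈ 11.07245.
eps^2 = 0.50^2 = 0.25.
C*ln(N)/eps^2 ≈ 4*11.07245/0.25 ≈ 177.1592.
m = ceil(177.1592) = 178.

178


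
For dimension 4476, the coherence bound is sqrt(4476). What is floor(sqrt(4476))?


66^2 = 4356 <= 4476 < 4489 = 67^2, so 66 <= sqrt(4476) < 67.
floor(sqrt(4476)) = 66.

66


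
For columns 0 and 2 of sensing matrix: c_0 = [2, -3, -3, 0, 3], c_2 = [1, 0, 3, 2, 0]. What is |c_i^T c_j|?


Inner product: 2*1 + -3*0 + -3*3 + 0*2 + 3*0
Products: [2, 0, -9, 0, 0]
Sum = -7.
|dot| = 7.

7


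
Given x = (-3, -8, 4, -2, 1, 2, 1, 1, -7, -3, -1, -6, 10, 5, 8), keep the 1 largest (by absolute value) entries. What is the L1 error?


Sorted |x_i| descending: [10, 8, 8, 7, 6, 5, 4, 3, 3, 2, 2, 1, 1, 1, 1]
Keep top 1: [10]
Tail entries: [8, 8, 7, 6, 5, 4, 3, 3, 2, 2, 1, 1, 1, 1]
L1 error = sum of tail = 52.

52


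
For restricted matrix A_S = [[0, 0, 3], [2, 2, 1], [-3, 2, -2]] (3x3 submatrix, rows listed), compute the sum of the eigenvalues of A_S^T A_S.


Sum of eigenvalues of A_S^T A_S = trace(A_S^T A_S) = sum of squared column norms of A_S.
A_S^T A_S diagonal: [13, 8, 14].
trace = 13 + 8 + 14 = 35.

35


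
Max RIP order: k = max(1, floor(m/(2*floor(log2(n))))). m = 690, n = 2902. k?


floor(log2(2902)) = 11.
2*11 = 22.
m/(2*floor(log2(n))) = 690/22 ≈ 31.3636.
floor = 31.
k = max(1, 31) = 31.

31


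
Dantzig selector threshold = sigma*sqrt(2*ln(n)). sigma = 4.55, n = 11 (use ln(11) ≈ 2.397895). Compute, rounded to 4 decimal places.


ln(11) ≈ 2.397895.
2*ln(n) ≈ 4.79579.
sqrt(2*ln(n)) ≈ sqrt(4.79579) ≈ 2.189929.
threshold ≈ 4.55*2.189929 = 9.96417695 ≈ 9.9642.

9.9642


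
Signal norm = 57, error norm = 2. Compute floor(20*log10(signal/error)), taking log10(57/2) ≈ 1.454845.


||x||/||e|| = 57/2.
log10(57/2) ≈ 1.454845.
20*log10(||x||/||e||) ≈ 20*1.454845 = 29.0969.
floor(29.0969) = 29.

29


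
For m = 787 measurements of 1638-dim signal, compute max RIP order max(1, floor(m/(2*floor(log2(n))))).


floor(log2(1638)) = 10.
2*10 = 20.
m/(2*floor(log2(n))) = 787/20 ≈ 39.35.
floor = 39.
k = max(1, 39) = 39.

39


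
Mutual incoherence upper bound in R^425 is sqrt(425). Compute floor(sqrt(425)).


20^2 = 400 <= 425 < 441 = 21^2, so 20 <= sqrt(425) < 21.
floor(sqrt(425)) = 20.

20


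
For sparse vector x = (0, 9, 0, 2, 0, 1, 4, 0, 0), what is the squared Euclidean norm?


Non-zero entries: [(1, 9), (3, 2), (5, 1), (6, 4)]
Squares: [81, 4, 1, 16]
||x||_2^2 = sum = 102.

102


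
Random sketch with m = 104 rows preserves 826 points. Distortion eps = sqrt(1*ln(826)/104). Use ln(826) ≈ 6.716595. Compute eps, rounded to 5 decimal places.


ln(826) ≈ 6.716595.
1*ln(N)/m ≈ 1*6.716595/104 ≈ 0.06458264.
eps = sqrt(0.06458264) ≈ 0.2541311 ≈ 0.25413.

0.25413


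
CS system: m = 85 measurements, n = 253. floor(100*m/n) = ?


100*m/n = 100*85/253 ≈ 33.5968.
floor = 33.

33


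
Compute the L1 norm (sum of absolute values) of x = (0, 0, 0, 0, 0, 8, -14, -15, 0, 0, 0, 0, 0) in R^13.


Non-zero entries: [(5, 8), (6, -14), (7, -15)]
Absolute values: [8, 14, 15]
||x||_1 = sum = 37.

37


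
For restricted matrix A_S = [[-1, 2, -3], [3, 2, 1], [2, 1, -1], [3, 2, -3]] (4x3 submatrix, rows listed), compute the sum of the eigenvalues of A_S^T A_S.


Sum of eigenvalues of A_S^T A_S = trace(A_S^T A_S) = sum of squared column norms of A_S.
A_S^T A_S diagonal: [23, 13, 20].
trace = 23 + 13 + 20 = 56.

56


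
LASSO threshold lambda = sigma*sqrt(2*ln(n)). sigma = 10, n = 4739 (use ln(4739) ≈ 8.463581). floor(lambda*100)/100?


ln(4739) ≈ 8.463581.
2*ln(n) ≈ 16.927162.
sqrt(2*ln(n)) ≈ sqrt(16.927162) ≈ 4.114263.
lambda ≈ 10*4.114263 = 41.14263.
floor(lambda*100)/100 = 41.14.

41.14


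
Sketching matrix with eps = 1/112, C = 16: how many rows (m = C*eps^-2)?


1/eps = 112.
(1/eps)^2 = 12544.
m = 16*12544 = 200704.

200704


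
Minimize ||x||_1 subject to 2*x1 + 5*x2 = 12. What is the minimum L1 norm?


Axis intercepts:
  x1 = 6, x2 = 0: L1 = 6
  x1 = 0, x2 = 12/5: L1 = 12/5
x* = (0, 12/5)
||x*||_1 = 12/5.

12/5


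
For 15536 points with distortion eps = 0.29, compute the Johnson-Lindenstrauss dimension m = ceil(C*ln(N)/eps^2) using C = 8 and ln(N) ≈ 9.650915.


ln(15536) ≈ 9.650915.
eps^2 = 0.29^2 = 0.0841.
C*ln(N)/eps^2 ≈ 8*9.650915/0.0841 ≈ 918.0419.
m = ceil(918.0419) = 919.

919


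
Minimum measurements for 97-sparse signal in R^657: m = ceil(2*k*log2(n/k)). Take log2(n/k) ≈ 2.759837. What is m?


log2(n/k) = log2(657/97) ≈ 2.759837.
2*k*log2(n/k) ≈ 2*97*2.759837 = 535.408378.
m = ceil(535.408378) = 536.

536


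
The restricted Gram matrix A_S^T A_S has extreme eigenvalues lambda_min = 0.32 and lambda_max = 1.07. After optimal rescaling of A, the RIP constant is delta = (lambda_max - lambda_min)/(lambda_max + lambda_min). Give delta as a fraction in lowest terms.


lambda_max - lambda_min = 1.07 - 0.32 = 0.75.
lambda_max + lambda_min = 1.07 + 0.32 = 1.39.
delta = 0.75/1.39 = 75/139.

75/139


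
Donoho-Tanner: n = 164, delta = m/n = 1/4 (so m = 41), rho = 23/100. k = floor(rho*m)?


m = 1/4*164 = 41.
rho = 23/100.
rho*m = 23/100*41 = 9.43.
k = floor(9.43) = 9.

9


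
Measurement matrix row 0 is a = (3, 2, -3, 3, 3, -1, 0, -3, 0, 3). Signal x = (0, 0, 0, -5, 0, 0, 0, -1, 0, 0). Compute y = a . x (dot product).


Non-zero terms: ['3*-5', '-3*-1']
Products: [-15, 3]
y = sum = -12.

-12


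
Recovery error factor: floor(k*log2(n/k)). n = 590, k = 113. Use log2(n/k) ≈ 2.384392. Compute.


log2(n/k) = log2(590/113) ≈ 2.384392.
k*log2(n/k) ≈ 113*2.384392 = 269.436296.
floor(269.436296) = 269.

269


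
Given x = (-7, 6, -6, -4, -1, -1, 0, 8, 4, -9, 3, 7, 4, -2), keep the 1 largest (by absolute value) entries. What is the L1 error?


Sorted |x_i| descending: [9, 8, 7, 7, 6, 6, 4, 4, 4, 3, 2, 1, 1, 0]
Keep top 1: [9]
Tail entries: [8, 7, 7, 6, 6, 4, 4, 4, 3, 2, 1, 1, 0]
L1 error = sum of tail = 53.

53


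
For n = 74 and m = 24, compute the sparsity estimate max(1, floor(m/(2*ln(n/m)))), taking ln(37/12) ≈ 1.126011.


n/m = 74/24 = 37/12.
ln(n/m) ≈ 1.126011.
2*ln(n/m) ≈ 2.252022.
m/(2*ln(n/m)) ≈ 24/2.252022 ≈ 10.6571.
floor = 10.
k_max = max(1, 10) = 10.

10


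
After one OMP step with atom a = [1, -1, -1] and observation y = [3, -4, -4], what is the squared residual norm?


a^T a = 3.
a^T y = 11.
coeff = 11/3 = 11/3.
||r||^2 = 2/3.

2/3


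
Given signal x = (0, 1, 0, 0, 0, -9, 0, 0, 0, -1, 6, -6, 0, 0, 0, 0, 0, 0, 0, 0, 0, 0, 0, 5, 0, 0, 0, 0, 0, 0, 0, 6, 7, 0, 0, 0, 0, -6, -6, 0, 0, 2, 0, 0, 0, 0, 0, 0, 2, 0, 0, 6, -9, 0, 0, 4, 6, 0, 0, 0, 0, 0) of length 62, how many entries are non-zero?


Non-zero positions: [1, 5, 9, 10, 11, 23, 31, 32, 37, 38, 41, 48, 51, 52, 55, 56].
Sparsity = 16.

16


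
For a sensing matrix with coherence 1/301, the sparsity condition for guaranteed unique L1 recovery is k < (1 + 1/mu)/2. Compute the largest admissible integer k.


1/mu = 301.
1 + 1/mu = 302.
(1 + 1/mu)/2 = 151 is an integer and the inequality is strict, so k_max = 151 - 1 = 150.

150


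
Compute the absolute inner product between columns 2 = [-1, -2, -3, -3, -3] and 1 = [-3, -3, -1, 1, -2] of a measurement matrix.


Inner product: -1*-3 + -2*-3 + -3*-1 + -3*1 + -3*-2
Products: [3, 6, 3, -3, 6]
Sum = 15.
|dot| = 15.

15


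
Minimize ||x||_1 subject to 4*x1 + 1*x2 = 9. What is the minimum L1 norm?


Axis intercepts:
  x1 = 9/4, x2 = 0: L1 = 9/4
  x1 = 0, x2 = 9: L1 = 9
x* = (9/4, 0)
||x*||_1 = 9/4.

9/4


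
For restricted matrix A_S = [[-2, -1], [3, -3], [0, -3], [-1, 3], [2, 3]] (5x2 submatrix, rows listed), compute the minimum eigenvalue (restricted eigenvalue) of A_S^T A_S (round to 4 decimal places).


A_S^T A_S = [[18, -4], [-4, 37]].
trace = 55.
det = 650.
disc = trace^2 - 4*det = 3025 - 4*650 = 425.
sqrt(425) ≈ 20.615528.
lam_min = (55 - sqrt(425))/2 ≈ (55 - 20.615528)/2 = 17.192236 ≈ 17.1922.

17.1922


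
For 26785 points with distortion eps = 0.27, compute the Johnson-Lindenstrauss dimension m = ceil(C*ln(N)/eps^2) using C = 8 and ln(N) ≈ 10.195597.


ln(26785) ≈ 10.195597.
eps^2 = 0.27^2 = 0.0729.
C*ln(N)/eps^2 ≈ 8*10.195597/0.0729 ≈ 1118.8584.
m = ceil(1118.8584) = 1119.

1119


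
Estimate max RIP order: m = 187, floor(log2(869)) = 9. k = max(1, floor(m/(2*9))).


floor(log2(869)) = 9.
2*9 = 18.
m/(2*floor(log2(n))) = 187/18 ≈ 10.3889.
floor = 10.
k = max(1, 10) = 10.

10


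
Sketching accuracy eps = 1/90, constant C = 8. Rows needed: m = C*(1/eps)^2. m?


1/eps = 90.
(1/eps)^2 = 8100.
m = 8*8100 = 64800.

64800


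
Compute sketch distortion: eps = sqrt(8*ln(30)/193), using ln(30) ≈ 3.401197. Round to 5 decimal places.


ln(30) ≈ 3.401197.
8*ln(N)/m ≈ 8*3.401197/193 ≈ 0.14098226.
eps = sqrt(0.14098226) ≈ 0.375476 ≈ 0.37548.

0.37548


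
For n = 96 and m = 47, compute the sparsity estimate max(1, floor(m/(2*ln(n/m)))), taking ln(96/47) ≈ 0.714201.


n/m = 96/47.
ln(n/m) ≈ 0.714201.
2*ln(n/m) ≈ 1.428402.
m/(2*ln(n/m)) ≈ 47/1.428402 ≈ 32.9039.
floor = 32.
k_max = max(1, 32) = 32.

32


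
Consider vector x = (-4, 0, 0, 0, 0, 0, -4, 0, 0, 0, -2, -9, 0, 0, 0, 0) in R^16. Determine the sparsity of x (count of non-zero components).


Non-zero positions: [0, 6, 10, 11].
Sparsity = 4.

4


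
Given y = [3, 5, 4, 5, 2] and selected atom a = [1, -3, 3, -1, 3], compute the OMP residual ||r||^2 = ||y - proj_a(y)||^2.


a^T a = 29.
a^T y = 1.
coeff = 1/29 = 1/29.
||r||^2 = 2290/29.

2290/29


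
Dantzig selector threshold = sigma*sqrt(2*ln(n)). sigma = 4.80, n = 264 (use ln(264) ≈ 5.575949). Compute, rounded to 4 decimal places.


ln(264) ≈ 5.575949.
2*ln(n) ≈ 11.151898.
sqrt(2*ln(n)) ≈ sqrt(11.151898) ≈ 3.339446.
threshold ≈ 4.80*3.339446 = 16.0293408 ≈ 16.0293.

16.0293


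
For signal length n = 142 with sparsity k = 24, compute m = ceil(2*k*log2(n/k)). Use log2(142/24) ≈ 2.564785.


log2(n/k) = log2(142/24) ≈ 2.564785.
2*k*log2(n/k) ≈ 2*24*2.564785 = 123.10968.
m = ceil(123.10968) = 124.

124


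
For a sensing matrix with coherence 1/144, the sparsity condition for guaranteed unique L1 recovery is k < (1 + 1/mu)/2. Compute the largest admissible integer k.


1/mu = 144.
1 + 1/mu = 145.
(1 + 1/mu)/2 = 72.5 is not an integer, so k_max = floor(72.5) = 72.

72


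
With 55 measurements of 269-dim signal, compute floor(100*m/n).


100*m/n = 100*55/269 ≈ 20.4461.
floor = 20.

20


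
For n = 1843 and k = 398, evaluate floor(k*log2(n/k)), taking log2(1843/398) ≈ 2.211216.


log2(n/k) = log2(1843/398) ≈ 2.211216.
k*log2(n/k) ≈ 398*2.211216 = 880.063968.
floor(880.063968) = 880.

880


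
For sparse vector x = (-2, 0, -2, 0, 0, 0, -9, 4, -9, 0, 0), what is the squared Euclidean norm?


Non-zero entries: [(0, -2), (2, -2), (6, -9), (7, 4), (8, -9)]
Squares: [4, 4, 81, 16, 81]
||x||_2^2 = sum = 186.

186


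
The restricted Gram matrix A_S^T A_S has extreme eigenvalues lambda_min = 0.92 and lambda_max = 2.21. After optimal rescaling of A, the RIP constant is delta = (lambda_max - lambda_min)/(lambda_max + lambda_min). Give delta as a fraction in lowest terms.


lambda_max - lambda_min = 2.21 - 0.92 = 1.29.
lambda_max + lambda_min = 2.21 + 0.92 = 3.13.
delta = 1.29/3.13 = 129/313.

129/313


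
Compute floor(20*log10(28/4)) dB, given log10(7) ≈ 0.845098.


||x||/||e|| = 28/4 = 7.
log10(7) ≈ 0.845098.
20*log10(||x||/||e||) ≈ 20*0.845098 = 16.90196.
floor(16.90196) = 16.

16


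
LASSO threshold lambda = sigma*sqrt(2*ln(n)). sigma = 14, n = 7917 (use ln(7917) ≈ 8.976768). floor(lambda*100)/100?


ln(7917) ≈ 8.976768.
2*ln(n) ≈ 17.953536.
sqrt(2*ln(n)) ≈ sqrt(17.953536) ≈ 4.237161.
lambda ≈ 14*4.237161 = 59.320254.
floor(lambda*100)/100 = 59.32.

59.32


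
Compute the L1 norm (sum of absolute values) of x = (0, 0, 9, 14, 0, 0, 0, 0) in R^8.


Non-zero entries: [(2, 9), (3, 14)]
Absolute values: [9, 14]
||x||_1 = sum = 23.

23


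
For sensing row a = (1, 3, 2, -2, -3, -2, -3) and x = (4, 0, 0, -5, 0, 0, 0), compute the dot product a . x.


Non-zero terms: ['1*4', '-2*-5']
Products: [4, 10]
y = sum = 14.

14


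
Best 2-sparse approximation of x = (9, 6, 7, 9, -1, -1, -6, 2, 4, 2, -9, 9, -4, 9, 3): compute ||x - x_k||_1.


Sorted |x_i| descending: [9, 9, 9, 9, 9, 7, 6, 6, 4, 4, 3, 2, 2, 1, 1]
Keep top 2: [9, 9]
Tail entries: [9, 9, 9, 7, 6, 6, 4, 4, 3, 2, 2, 1, 1]
L1 error = sum of tail = 63.

63


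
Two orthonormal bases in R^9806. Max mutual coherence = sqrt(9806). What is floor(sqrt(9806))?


99^2 = 9801 <= 9806 < 10000 = 100^2, so 99 <= sqrt(9806) < 100.
floor(sqrt(9806)) = 99.

99


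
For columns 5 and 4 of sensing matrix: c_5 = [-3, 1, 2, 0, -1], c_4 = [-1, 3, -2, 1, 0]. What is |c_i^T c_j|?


Inner product: -3*-1 + 1*3 + 2*-2 + 0*1 + -1*0
Products: [3, 3, -4, 0, 0]
Sum = 2.
|dot| = 2.

2


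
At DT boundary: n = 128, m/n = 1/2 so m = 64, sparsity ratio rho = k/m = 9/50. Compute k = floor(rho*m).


m = 1/2*128 = 64.
rho = 9/50.
rho*m = 9/50*64 = 11.52.
k = floor(11.52) = 11.

11


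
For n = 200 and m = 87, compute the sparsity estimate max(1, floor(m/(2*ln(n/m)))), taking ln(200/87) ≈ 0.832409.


n/m = 200/87.
ln(n/m) ≈ 0.832409.
2*ln(n/m) ≈ 1.664818.
m/(2*ln(n/m)) ≈ 87/1.664818 ≈ 52.258.
floor = 52.
k_max = max(1, 52) = 52.

52


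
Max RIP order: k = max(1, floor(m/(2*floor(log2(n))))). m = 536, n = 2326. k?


floor(log2(2326)) = 11.
2*11 = 22.
m/(2*floor(log2(n))) = 536/22 ≈ 24.3636.
floor = 24.
k = max(1, 24) = 24.

24


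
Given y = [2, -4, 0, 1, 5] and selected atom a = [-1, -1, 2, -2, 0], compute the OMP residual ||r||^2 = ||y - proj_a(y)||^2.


a^T a = 10.
a^T y = 0.
coeff = 0/10 = 0.
||r||^2 = 46.

46


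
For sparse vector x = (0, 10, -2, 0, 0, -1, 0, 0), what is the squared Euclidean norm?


Non-zero entries: [(1, 10), (2, -2), (5, -1)]
Squares: [100, 4, 1]
||x||_2^2 = sum = 105.

105


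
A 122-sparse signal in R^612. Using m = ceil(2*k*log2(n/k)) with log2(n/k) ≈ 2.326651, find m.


log2(n/k) = log2(612/122) ≈ 2.326651.
2*k*log2(n/k) ≈ 2*122*2.326651 = 567.702844.
m = ceil(567.702844) = 568.

568


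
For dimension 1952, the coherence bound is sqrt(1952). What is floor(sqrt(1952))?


44^2 = 1936 <= 1952 < 2025 = 45^2, so 44 <= sqrt(1952) < 45.
floor(sqrt(1952)) = 44.

44


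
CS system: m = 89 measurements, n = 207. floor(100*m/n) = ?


100*m/n = 100*89/207 ≈ 42.9952.
floor = 42.

42


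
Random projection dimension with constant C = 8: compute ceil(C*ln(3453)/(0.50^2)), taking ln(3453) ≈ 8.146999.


ln(3453) ≈ 8.146999.
eps^2 = 0.50^2 = 0.25.
C*ln(N)/eps^2 ≈ 8*8.146999/0.25 ≈ 260.704.
m = ceil(260.704) = 261.

261


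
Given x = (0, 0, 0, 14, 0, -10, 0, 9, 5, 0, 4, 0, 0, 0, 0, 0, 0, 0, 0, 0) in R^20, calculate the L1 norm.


Non-zero entries: [(3, 14), (5, -10), (7, 9), (8, 5), (10, 4)]
Absolute values: [14, 10, 9, 5, 4]
||x||_1 = sum = 42.

42


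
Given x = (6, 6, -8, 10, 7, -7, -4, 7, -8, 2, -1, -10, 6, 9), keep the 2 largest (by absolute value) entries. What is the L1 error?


Sorted |x_i| descending: [10, 10, 9, 8, 8, 7, 7, 7, 6, 6, 6, 4, 2, 1]
Keep top 2: [10, 10]
Tail entries: [9, 8, 8, 7, 7, 7, 6, 6, 6, 4, 2, 1]
L1 error = sum of tail = 71.

71


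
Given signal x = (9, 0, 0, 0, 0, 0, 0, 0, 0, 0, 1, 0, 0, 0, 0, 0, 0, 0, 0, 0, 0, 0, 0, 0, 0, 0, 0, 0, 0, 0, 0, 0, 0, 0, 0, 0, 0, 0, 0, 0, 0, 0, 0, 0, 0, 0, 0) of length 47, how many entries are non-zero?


Non-zero positions: [0, 10].
Sparsity = 2.

2


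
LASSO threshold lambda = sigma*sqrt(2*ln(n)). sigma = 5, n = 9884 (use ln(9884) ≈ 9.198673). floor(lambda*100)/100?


ln(9884) ≈ 9.198673.
2*ln(n) ≈ 18.397346.
sqrt(2*ln(n)) ≈ sqrt(18.397346) ≈ 4.289213.
lambda ≈ 5*4.289213 = 21.446065.
floor(lambda*100)/100 = 21.44.

21.44


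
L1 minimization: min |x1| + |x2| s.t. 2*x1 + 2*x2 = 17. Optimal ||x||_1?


Axis intercepts:
  x1 = 17/2, x2 = 0: L1 = 17/2
  x1 = 0, x2 = 17/2: L1 = 17/2
x* = (17/2, 0)
||x*||_1 = 17/2.

17/2


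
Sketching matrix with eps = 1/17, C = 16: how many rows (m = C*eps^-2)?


1/eps = 17.
(1/eps)^2 = 289.
m = 16*289 = 4624.

4624


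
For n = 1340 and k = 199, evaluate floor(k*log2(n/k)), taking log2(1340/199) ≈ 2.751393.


log2(n/k) = log2(1340/199) ≈ 2.751393.
k*log2(n/k) ≈ 199*2.751393 = 547.527207.
floor(547.527207) = 547.

547


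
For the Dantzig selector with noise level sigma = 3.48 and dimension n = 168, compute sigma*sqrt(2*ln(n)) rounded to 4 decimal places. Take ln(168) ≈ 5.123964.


ln(168) ≈ 5.123964.
2*ln(n) ≈ 10.247928.
sqrt(2*ln(n)) ≈ sqrt(10.247928) ≈ 3.201239.
threshold ≈ 3.48*3.201239 = 11.14031172 ≈ 11.1403.

11.1403


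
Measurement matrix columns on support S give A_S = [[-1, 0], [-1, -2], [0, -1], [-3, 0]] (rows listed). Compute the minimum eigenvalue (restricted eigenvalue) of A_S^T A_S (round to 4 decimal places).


A_S^T A_S = [[11, 2], [2, 5]].
trace = 16.
det = 51.
disc = trace^2 - 4*det = 256 - 4*51 = 52.
sqrt(52) ≈ 7.211103.
lam_min = (16 - sqrt(52))/2 ≈ (16 - 7.211103)/2 = 4.3944485 ≈ 4.3944.

4.3944


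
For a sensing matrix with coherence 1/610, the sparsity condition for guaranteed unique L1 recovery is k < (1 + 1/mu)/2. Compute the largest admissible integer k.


1/mu = 610.
1 + 1/mu = 611.
(1 + 1/mu)/2 = 305.5 is not an integer, so k_max = floor(305.5) = 305.

305


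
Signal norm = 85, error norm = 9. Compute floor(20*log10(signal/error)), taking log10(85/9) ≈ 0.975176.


||x||/||e|| = 85/9.
log10(85/9) ≈ 0.975176.
20*log10(||x||/||e||) ≈ 20*0.975176 = 19.50352.
floor(19.50352) = 19.

19


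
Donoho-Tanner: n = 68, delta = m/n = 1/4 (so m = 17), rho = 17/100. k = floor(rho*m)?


m = 1/4*68 = 17.
rho = 17/100.
rho*m = 17/100*17 = 2.89.
k = floor(2.89) = 2.

2


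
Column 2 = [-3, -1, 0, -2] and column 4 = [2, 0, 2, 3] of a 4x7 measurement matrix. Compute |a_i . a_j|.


Inner product: -3*2 + -1*0 + 0*2 + -2*3
Products: [-6, 0, 0, -6]
Sum = -12.
|dot| = 12.

12


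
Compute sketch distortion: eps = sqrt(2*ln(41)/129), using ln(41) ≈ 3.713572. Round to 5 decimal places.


ln(41) ≈ 3.713572.
2*ln(N)/m ≈ 2*3.713572/129 ≈ 0.05757476.
eps = sqrt(0.05757476) ≈ 0.2399474 ≈ 0.23995.

0.23995


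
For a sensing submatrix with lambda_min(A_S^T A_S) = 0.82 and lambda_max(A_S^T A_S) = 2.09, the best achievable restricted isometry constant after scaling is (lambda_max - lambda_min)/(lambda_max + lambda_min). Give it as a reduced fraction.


lambda_max - lambda_min = 2.09 - 0.82 = 1.27.
lambda_max + lambda_min = 2.09 + 0.82 = 2.91.
delta = 1.27/2.91 = 127/291.

127/291


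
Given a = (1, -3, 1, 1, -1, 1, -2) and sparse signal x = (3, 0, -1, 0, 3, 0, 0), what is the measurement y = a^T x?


Non-zero terms: ['1*3', '1*-1', '-1*3']
Products: [3, -1, -3]
y = sum = -1.

-1


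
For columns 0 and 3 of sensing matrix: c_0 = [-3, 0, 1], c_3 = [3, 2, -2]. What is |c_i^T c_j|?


Inner product: -3*3 + 0*2 + 1*-2
Products: [-9, 0, -2]
Sum = -11.
|dot| = 11.

11


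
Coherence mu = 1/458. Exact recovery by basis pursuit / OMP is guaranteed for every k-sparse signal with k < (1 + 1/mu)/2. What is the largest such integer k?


1/mu = 458.
1 + 1/mu = 459.
(1 + 1/mu)/2 = 229.5 is not an integer, so k_max = floor(229.5) = 229.

229


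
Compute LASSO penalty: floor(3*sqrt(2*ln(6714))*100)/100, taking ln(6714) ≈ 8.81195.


ln(6714) ≈ 8.81195.
2*ln(n) ≈ 17.6239.
sqrt(2*ln(n)) ≈ sqrt(17.6239) ≈ 4.198083.
lambda ≈ 3*4.198083 = 12.594249.
floor(lambda*100)/100 = 12.59.

12.59


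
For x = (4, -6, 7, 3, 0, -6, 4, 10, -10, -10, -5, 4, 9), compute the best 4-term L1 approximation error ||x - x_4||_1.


Sorted |x_i| descending: [10, 10, 10, 9, 7, 6, 6, 5, 4, 4, 4, 3, 0]
Keep top 4: [10, 10, 10, 9]
Tail entries: [7, 6, 6, 5, 4, 4, 4, 3, 0]
L1 error = sum of tail = 39.

39


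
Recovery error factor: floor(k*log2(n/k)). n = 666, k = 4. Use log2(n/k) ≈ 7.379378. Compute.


log2(n/k) = log2(666/4) ≈ 7.379378.
k*log2(n/k) ≈ 4*7.379378 = 29.517512.
floor(29.517512) = 29.

29


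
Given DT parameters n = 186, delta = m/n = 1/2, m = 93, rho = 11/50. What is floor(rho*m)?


m = 1/2*186 = 93.
rho = 11/50.
rho*m = 11/50*93 = 20.46.
k = floor(20.46) = 20.

20


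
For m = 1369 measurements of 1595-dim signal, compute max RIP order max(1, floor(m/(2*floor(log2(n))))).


floor(log2(1595)) = 10.
2*10 = 20.
m/(2*floor(log2(n))) = 1369/20 ≈ 68.45.
floor = 68.
k = max(1, 68) = 68.

68


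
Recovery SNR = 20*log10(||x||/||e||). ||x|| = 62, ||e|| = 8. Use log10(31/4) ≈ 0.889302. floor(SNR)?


||x||/||e|| = 62/8 = 31/4.
log10(31/4) ≈ 0.889302.
20*log10(||x||/||e||) ≈ 20*0.889302 = 17.78604.
floor(17.78604) = 17.

17


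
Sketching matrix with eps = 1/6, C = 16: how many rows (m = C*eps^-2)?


1/eps = 6.
(1/eps)^2 = 36.
m = 16*36 = 576.

576


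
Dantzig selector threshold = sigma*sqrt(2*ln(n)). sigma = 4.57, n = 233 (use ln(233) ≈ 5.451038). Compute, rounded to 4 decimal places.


ln(233) ≈ 5.451038.
2*ln(n) ≈ 10.902076.
sqrt(2*ln(n)) ≈ sqrt(10.902076) ≈ 3.301829.
threshold ≈ 4.57*3.301829 = 15.08935853 ≈ 15.0894.

15.0894


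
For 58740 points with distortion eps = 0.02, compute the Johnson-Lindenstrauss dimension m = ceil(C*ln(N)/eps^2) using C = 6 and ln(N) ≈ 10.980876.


ln(58740) ≈ 10.980876.
eps^2 = 0.02^2 = 0.0004.
C*ln(N)/eps^2 ≈ 6*10.980876/0.0004 ≈ 164713.14.
m = ceil(164713.14) = 164714.

164714


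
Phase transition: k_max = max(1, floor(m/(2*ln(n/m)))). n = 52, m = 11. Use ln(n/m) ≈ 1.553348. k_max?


n/m = 52/11.
ln(n/m) ≈ 1.553348.
2*ln(n/m) ≈ 3.106696.
m/(2*ln(n/m)) ≈ 11/3.106696 ≈ 3.5407.
floor = 3.
k_max = max(1, 3) = 3.

3


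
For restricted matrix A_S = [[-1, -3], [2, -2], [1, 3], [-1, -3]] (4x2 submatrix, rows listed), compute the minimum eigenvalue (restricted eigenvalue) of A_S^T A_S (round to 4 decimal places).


A_S^T A_S = [[7, 5], [5, 31]].
trace = 38.
det = 192.
disc = trace^2 - 4*det = 1444 - 4*192 = 676.
sqrt(676) = 26.
lam_min = (38 - 26)/2 = 6 = 6.0000.

6.0000


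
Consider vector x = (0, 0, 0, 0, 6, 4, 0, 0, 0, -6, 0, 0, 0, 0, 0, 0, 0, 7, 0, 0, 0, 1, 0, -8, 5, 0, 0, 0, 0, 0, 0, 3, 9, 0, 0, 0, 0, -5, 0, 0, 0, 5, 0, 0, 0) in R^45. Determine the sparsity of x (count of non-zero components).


Non-zero positions: [4, 5, 9, 17, 21, 23, 24, 31, 32, 37, 41].
Sparsity = 11.

11


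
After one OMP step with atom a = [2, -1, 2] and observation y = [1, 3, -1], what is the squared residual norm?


a^T a = 9.
a^T y = -3.
coeff = -3/9 = -1/3.
||r||^2 = 10.

10


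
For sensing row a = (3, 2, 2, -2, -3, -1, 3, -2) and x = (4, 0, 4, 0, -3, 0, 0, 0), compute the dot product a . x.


Non-zero terms: ['3*4', '2*4', '-3*-3']
Products: [12, 8, 9]
y = sum = 29.

29


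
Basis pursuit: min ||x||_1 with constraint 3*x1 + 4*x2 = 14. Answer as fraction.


Axis intercepts:
  x1 = 14/3, x2 = 0: L1 = 14/3
  x1 = 0, x2 = 7/2: L1 = 7/2
x* = (0, 7/2)
||x*||_1 = 7/2.

7/2


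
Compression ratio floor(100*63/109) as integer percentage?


100*m/n = 100*63/109 ≈ 57.7982.
floor = 57.

57


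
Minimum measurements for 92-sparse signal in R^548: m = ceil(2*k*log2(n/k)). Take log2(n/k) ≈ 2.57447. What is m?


log2(n/k) = log2(548/92) ≈ 2.57447.
2*k*log2(n/k) ≈ 2*92*2.57447 = 473.70248.
m = ceil(473.70248) = 474.

474


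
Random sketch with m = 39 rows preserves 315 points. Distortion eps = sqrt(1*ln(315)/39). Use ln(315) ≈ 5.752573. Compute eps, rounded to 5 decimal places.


ln(315) ≈ 5.752573.
1*ln(N)/m ≈ 1*5.752573/39 ≈ 0.14750187.
eps = sqrt(0.14750187) ≈ 0.3840597 ≈ 0.38406.

0.38406


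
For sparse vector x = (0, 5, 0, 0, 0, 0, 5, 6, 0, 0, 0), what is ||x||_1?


Non-zero entries: [(1, 5), (6, 5), (7, 6)]
Absolute values: [5, 5, 6]
||x||_1 = sum = 16.

16


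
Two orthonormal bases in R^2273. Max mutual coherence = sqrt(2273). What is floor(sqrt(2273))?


47^2 = 2209 <= 2273 < 2304 = 48^2, so 47 <= sqrt(2273) < 48.
floor(sqrt(2273)) = 47.

47


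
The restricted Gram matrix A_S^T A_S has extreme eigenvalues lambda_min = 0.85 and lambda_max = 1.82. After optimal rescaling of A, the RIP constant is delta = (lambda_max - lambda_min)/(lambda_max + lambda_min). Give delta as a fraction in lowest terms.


lambda_max - lambda_min = 1.82 - 0.85 = 0.97.
lambda_max + lambda_min = 1.82 + 0.85 = 2.67.
delta = 0.97/2.67 = 97/267.

97/267


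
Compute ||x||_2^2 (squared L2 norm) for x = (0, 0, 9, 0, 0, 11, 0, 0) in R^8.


Non-zero entries: [(2, 9), (5, 11)]
Squares: [81, 121]
||x||_2^2 = sum = 202.

202


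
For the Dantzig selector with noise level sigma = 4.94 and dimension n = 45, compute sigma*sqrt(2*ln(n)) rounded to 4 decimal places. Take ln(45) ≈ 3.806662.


ln(45) ≈ 3.806662.
2*ln(n) ≈ 7.613324.
sqrt(2*ln(n)) ≈ sqrt(7.613324) ≈ 2.759225.
threshold ≈ 4.94*2.759225 = 13.6305715 ≈ 13.6306.

13.6306


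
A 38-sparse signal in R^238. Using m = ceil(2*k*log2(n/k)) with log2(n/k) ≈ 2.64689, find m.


log2(n/k) = log2(238/38) ≈ 2.64689.
2*k*log2(n/k) ≈ 2*38*2.64689 = 201.16364.
m = ceil(201.16364) = 202.

202


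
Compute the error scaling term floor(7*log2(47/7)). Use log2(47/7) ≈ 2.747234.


log2(n/k) = log2(47/7) ≈ 2.747234.
k*log2(n/k) ≈ 7*2.747234 = 19.230638.
floor(19.230638) = 19.

19


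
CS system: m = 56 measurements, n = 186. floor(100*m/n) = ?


100*m/n = 100*56/186 ≈ 30.1075.
floor = 30.

30


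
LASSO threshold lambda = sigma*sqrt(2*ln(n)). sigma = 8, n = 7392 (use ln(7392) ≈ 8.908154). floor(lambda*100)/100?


ln(7392) ≈ 8.908154.
2*ln(n) ≈ 17.816308.
sqrt(2*ln(n)) ≈ sqrt(17.816308) ≈ 4.220937.
lambda ≈ 8*4.220937 = 33.767496.
floor(lambda*100)/100 = 33.76.

33.76


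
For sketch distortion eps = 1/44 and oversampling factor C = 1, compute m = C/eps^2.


1/eps = 44.
(1/eps)^2 = 1936.
m = 1*1936 = 1936.

1936


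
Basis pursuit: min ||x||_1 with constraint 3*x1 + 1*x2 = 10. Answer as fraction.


Axis intercepts:
  x1 = 10/3, x2 = 0: L1 = 10/3
  x1 = 0, x2 = 10: L1 = 10
x* = (10/3, 0)
||x*||_1 = 10/3.

10/3


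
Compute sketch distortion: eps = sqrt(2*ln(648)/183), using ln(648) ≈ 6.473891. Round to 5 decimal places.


ln(648) ≈ 6.473891.
2*ln(N)/m ≈ 2*6.473891/183 ≈ 0.07075291.
eps = sqrt(0.07075291) ≈ 0.2659942 ≈ 0.26599.

0.26599


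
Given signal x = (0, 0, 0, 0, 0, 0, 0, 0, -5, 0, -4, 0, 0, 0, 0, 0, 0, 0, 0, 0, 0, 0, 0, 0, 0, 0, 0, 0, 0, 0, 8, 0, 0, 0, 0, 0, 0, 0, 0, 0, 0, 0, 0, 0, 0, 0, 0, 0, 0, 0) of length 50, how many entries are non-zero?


Non-zero positions: [8, 10, 30].
Sparsity = 3.

3


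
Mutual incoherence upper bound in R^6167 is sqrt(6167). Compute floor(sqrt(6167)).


78^2 = 6084 <= 6167 < 6241 = 79^2, so 78 <= sqrt(6167) < 79.
floor(sqrt(6167)) = 78.

78


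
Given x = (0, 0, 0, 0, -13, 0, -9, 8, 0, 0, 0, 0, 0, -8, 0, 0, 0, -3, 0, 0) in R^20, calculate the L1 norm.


Non-zero entries: [(4, -13), (6, -9), (7, 8), (13, -8), (17, -3)]
Absolute values: [13, 9, 8, 8, 3]
||x||_1 = sum = 41.

41


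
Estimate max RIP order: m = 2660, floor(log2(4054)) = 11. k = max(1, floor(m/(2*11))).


floor(log2(4054)) = 11.
2*11 = 22.
m/(2*floor(log2(n))) = 2660/22 ≈ 120.9091.
floor = 120.
k = max(1, 120) = 120.

120


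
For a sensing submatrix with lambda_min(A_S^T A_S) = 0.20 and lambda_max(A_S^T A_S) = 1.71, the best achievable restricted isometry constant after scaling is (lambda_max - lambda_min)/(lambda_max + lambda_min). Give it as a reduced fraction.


lambda_max - lambda_min = 1.71 - 0.20 = 1.51.
lambda_max + lambda_min = 1.71 + 0.20 = 1.91.
delta = 1.51/1.91 = 151/191.

151/191


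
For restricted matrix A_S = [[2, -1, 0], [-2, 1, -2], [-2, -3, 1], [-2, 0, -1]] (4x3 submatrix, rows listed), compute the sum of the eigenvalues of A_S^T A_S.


Sum of eigenvalues of A_S^T A_S = trace(A_S^T A_S) = sum of squared column norms of A_S.
A_S^T A_S diagonal: [16, 11, 6].
trace = 16 + 11 + 6 = 33.

33


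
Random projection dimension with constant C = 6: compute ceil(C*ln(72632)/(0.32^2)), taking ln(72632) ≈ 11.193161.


ln(72632) ≈ 11.193161.
eps^2 = 0.32^2 = 0.1024.
C*ln(N)/eps^2 ≈ 6*11.193161/0.1024 ≈ 655.8493.
m = ceil(655.8493) = 656.

656


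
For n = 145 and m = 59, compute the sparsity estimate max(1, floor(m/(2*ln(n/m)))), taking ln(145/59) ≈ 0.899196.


n/m = 145/59.
ln(n/m) ≈ 0.899196.
2*ln(n/m) ≈ 1.798392.
m/(2*ln(n/m)) ≈ 59/1.798392 ≈ 32.8071.
floor = 32.
k_max = max(1, 32) = 32.

32


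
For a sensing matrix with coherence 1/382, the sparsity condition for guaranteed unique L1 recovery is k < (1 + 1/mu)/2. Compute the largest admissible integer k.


1/mu = 382.
1 + 1/mu = 383.
(1 + 1/mu)/2 = 191.5 is not an integer, so k_max = floor(191.5) = 191.

191


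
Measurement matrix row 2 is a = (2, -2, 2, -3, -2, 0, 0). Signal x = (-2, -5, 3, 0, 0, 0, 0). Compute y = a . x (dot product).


Non-zero terms: ['2*-2', '-2*-5', '2*3']
Products: [-4, 10, 6]
y = sum = 12.

12


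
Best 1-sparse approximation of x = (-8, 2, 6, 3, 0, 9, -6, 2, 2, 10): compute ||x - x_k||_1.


Sorted |x_i| descending: [10, 9, 8, 6, 6, 3, 2, 2, 2, 0]
Keep top 1: [10]
Tail entries: [9, 8, 6, 6, 3, 2, 2, 2, 0]
L1 error = sum of tail = 38.

38


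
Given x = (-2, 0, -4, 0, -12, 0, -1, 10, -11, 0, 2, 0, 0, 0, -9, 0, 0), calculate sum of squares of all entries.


Non-zero entries: [(0, -2), (2, -4), (4, -12), (6, -1), (7, 10), (8, -11), (10, 2), (14, -9)]
Squares: [4, 16, 144, 1, 100, 121, 4, 81]
||x||_2^2 = sum = 471.

471


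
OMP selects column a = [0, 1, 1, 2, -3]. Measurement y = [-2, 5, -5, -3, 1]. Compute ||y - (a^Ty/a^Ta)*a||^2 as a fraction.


a^T a = 15.
a^T y = -9.
coeff = -9/15 = -3/5.
||r||^2 = 293/5.

293/5


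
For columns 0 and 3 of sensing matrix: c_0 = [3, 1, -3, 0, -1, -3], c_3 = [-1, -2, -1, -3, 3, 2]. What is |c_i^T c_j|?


Inner product: 3*-1 + 1*-2 + -3*-1 + 0*-3 + -1*3 + -3*2
Products: [-3, -2, 3, 0, -3, -6]
Sum = -11.
|dot| = 11.

11


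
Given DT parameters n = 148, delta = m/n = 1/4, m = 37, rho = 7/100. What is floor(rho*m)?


m = 1/4*148 = 37.
rho = 7/100.
rho*m = 7/100*37 = 2.59.
k = floor(2.59) = 2.

2


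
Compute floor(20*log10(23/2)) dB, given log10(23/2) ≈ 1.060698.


||x||/||e|| = 23/2.
log10(23/2) ≈ 1.060698.
20*log10(||x||/||e||) ≈ 20*1.060698 = 21.21396.
floor(21.21396) = 21.

21


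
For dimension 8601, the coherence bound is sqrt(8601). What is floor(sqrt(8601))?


92^2 = 8464 <= 8601 < 8649 = 93^2, so 92 <= sqrt(8601) < 93.
floor(sqrt(8601)) = 92.

92


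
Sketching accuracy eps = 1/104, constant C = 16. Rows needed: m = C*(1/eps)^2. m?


1/eps = 104.
(1/eps)^2 = 10816.
m = 16*10816 = 173056.

173056


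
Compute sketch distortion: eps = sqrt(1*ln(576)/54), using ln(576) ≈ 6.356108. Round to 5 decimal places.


ln(576) ≈ 6.356108.
1*ln(N)/m ≈ 1*6.356108/54 ≈ 0.1177057.
eps = sqrt(0.1177057) ≈ 0.3430826 ≈ 0.34308.

0.34308


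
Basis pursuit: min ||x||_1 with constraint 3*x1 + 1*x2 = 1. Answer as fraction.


Axis intercepts:
  x1 = 1/3, x2 = 0: L1 = 1/3
  x1 = 0, x2 = 1: L1 = 1
x* = (1/3, 0)
||x*||_1 = 1/3.

1/3


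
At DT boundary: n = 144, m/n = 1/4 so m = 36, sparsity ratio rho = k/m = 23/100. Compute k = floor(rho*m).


m = 1/4*144 = 36.
rho = 23/100.
rho*m = 23/100*36 = 8.28.
k = floor(8.28) = 8.

8


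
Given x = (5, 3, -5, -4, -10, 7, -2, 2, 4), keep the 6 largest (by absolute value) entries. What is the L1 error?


Sorted |x_i| descending: [10, 7, 5, 5, 4, 4, 3, 2, 2]
Keep top 6: [10, 7, 5, 5, 4, 4]
Tail entries: [3, 2, 2]
L1 error = sum of tail = 7.

7


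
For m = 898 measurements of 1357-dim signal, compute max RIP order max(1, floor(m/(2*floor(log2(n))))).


floor(log2(1357)) = 10.
2*10 = 20.
m/(2*floor(log2(n))) = 898/20 ≈ 44.9.
floor = 44.
k = max(1, 44) = 44.

44


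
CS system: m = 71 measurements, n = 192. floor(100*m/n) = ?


100*m/n = 100*71/192 ≈ 36.9792.
floor = 36.

36


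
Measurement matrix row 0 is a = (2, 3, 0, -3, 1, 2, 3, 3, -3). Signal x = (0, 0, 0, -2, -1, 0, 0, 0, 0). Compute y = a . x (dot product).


Non-zero terms: ['-3*-2', '1*-1']
Products: [6, -1]
y = sum = 5.

5


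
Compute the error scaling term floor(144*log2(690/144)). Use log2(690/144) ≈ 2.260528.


log2(n/k) = log2(690/144) ≈ 2.260528.
k*log2(n/k) ≈ 144*2.260528 = 325.516032.
floor(325.516032) = 325.

325


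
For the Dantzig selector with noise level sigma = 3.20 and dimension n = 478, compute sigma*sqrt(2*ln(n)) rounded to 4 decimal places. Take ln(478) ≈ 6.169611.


ln(478) ≈ 6.169611.
2*ln(n) ≈ 12.339222.
sqrt(2*ln(n)) ≈ sqrt(12.339222) ≈ 3.512723.
threshold ≈ 3.20*3.512723 = 11.2407136 ≈ 11.2407.

11.2407


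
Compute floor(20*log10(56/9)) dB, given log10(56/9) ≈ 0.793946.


||x||/||e|| = 56/9.
log10(56/9) ≈ 0.793946.
20*log10(||x||/||e||) ≈ 20*0.793946 = 15.87892.
floor(15.87892) = 15.

15


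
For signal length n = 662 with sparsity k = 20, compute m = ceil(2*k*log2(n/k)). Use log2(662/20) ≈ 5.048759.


log2(n/k) = log2(662/20) ≈ 5.048759.
2*k*log2(n/k) ≈ 2*20*5.048759 = 201.95036.
m = ceil(201.95036) = 202.

202


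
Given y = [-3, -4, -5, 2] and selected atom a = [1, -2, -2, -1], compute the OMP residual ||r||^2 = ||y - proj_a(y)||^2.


a^T a = 10.
a^T y = 13.
coeff = 13/10 = 13/10.
||r||^2 = 371/10.

371/10


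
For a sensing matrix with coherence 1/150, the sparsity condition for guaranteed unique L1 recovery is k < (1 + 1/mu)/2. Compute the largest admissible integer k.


1/mu = 150.
1 + 1/mu = 151.
(1 + 1/mu)/2 = 75.5 is not an integer, so k_max = floor(75.5) = 75.

75


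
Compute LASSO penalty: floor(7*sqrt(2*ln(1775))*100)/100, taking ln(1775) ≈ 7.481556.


ln(1775) ≈ 7.481556.
2*ln(n) ≈ 14.963112.
sqrt(2*ln(n)) ≈ sqrt(14.963112) ≈ 3.868218.
lambda ≈ 7*3.868218 = 27.077526.
floor(lambda*100)/100 = 27.07.

27.07


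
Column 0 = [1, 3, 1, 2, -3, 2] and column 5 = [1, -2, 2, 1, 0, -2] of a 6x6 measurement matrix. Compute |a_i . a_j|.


Inner product: 1*1 + 3*-2 + 1*2 + 2*1 + -3*0 + 2*-2
Products: [1, -6, 2, 2, 0, -4]
Sum = -5.
|dot| = 5.

5


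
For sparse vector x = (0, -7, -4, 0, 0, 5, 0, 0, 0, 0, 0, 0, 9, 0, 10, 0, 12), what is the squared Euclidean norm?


Non-zero entries: [(1, -7), (2, -4), (5, 5), (12, 9), (14, 10), (16, 12)]
Squares: [49, 16, 25, 81, 100, 144]
||x||_2^2 = sum = 415.

415


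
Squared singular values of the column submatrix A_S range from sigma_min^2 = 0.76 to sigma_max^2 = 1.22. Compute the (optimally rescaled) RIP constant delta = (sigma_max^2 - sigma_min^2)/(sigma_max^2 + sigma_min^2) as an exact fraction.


lambda_max - lambda_min = 1.22 - 0.76 = 0.46.
lambda_max + lambda_min = 1.22 + 0.76 = 1.98.
delta = 0.46/1.98 = 46/198 = 23/99.

23/99


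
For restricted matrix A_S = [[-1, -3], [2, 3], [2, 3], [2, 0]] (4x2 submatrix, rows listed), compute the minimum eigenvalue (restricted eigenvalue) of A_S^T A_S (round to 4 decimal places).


A_S^T A_S = [[13, 15], [15, 27]].
trace = 40.
det = 126.
disc = trace^2 - 4*det = 1600 - 4*126 = 1096.
sqrt(1096) ≈ 33.105891.
lam_min = (40 - sqrt(1096))/2 ≈ (40 - 33.105891)/2 = 3.4470545 ≈ 3.4471.

3.4471


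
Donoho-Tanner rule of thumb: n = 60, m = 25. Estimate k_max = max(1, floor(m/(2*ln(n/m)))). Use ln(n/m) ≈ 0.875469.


n/m = 60/25 = 12/5.
ln(n/m) ≈ 0.875469.
2*ln(n/m) ≈ 1.750938.
m/(2*ln(n/m)) ≈ 25/1.750938 ≈ 14.2781.
floor = 14.
k_max = max(1, 14) = 14.

14


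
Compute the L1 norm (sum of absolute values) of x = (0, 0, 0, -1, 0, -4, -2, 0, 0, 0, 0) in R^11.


Non-zero entries: [(3, -1), (5, -4), (6, -2)]
Absolute values: [1, 4, 2]
||x||_1 = sum = 7.

7


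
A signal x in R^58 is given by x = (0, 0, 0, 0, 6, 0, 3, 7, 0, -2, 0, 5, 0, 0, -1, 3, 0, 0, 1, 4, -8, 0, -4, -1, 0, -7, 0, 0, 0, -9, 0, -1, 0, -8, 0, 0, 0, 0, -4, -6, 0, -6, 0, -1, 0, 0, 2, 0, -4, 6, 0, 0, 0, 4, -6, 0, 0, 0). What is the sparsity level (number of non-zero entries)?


Non-zero positions: [4, 6, 7, 9, 11, 14, 15, 18, 19, 20, 22, 23, 25, 29, 31, 33, 38, 39, 41, 43, 46, 48, 49, 53, 54].
Sparsity = 25.

25


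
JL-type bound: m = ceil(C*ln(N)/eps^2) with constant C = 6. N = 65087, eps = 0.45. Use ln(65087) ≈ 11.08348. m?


ln(65087) ≈ 11.08348.
eps^2 = 0.45^2 = 0.2025.
C*ln(N)/eps^2 ≈ 6*11.08348/0.2025 ≈ 328.3994.
m = ceil(328.3994) = 329.

329


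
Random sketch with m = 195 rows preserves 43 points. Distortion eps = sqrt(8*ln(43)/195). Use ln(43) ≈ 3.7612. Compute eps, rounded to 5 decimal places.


ln(43) ≈ 3.7612.
8*ln(N)/m ≈ 8*3.7612/195 ≈ 0.15430564.
eps = sqrt(0.15430564) ≈ 0.3928176 ≈ 0.39282.

0.39282


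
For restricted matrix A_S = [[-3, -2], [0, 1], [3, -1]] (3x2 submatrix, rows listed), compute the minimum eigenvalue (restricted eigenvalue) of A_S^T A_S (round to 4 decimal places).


A_S^T A_S = [[18, 3], [3, 6]].
trace = 24.
det = 99.
disc = trace^2 - 4*det = 576 - 4*99 = 180.
sqrt(180) ≈ 13.416408.
lam_min = (24 - sqrt(180))/2 ≈ (24 - 13.416408)/2 = 5.291796 ≈ 5.2918.

5.2918
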